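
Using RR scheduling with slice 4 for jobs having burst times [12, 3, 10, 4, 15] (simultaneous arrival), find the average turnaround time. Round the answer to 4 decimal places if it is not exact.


Time quantum = 4
Execution trace:
  J1 runs 4 units, time = 4
  J2 runs 3 units, time = 7
  J3 runs 4 units, time = 11
  J4 runs 4 units, time = 15
  J5 runs 4 units, time = 19
  J1 runs 4 units, time = 23
  J3 runs 4 units, time = 27
  J5 runs 4 units, time = 31
  J1 runs 4 units, time = 35
  J3 runs 2 units, time = 37
  J5 runs 4 units, time = 41
  J5 runs 3 units, time = 44
Finish times: [35, 7, 37, 15, 44]
Average turnaround = 138/5 = 27.6

27.6


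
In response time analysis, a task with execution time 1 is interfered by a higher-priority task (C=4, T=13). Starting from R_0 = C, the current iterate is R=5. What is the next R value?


R_next = C + ceil(R_prev / T_hp) * C_hp
ceil(5 / 13) = ceil(0.3846) = 1
Interference = 1 * 4 = 4
R_next = 1 + 4 = 5
R_next = R_prev, so the iteration has converged (response time = 5).

5


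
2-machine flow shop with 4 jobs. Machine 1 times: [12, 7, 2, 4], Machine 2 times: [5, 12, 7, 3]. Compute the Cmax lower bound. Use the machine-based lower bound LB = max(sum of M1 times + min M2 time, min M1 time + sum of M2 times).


LB1 = sum(M1 times) + min(M2 times) = 25 + 3 = 28
LB2 = min(M1 times) + sum(M2 times) = 2 + 27 = 29
Lower bound = max(LB1, LB2) = max(28, 29) = 29

29


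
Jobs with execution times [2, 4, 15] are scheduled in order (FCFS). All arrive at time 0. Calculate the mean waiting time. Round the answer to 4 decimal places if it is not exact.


FCFS order (as given): [2, 4, 15]
Waiting times:
  Job 1: wait = 0
  Job 2: wait = 2
  Job 3: wait = 6
Sum of waiting times = 8
Average waiting time = 8/3 = 2.6667

2.6667


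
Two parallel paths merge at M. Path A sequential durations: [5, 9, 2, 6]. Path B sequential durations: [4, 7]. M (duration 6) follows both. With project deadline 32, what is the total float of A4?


Forward pass: ES(A4) = sum of predecessors on chain A = 16
EF = ES + duration = 16 + 6 = 22
Backward pass: LF(M) = deadline = 32; LS(M) = 32 - 6 = 26
LF(A4) = LS(M) - sum(successors on chain A) = 26 - 0 = 26
LS = LF - duration = 26 - 6 = 20
Total float = LS - ES = 20 - 16 = 4

4


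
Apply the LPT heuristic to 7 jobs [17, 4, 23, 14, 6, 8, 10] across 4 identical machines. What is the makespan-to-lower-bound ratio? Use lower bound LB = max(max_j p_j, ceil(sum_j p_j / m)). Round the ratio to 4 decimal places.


LPT order: [23, 17, 14, 10, 8, 6, 4]
Machine loads after assignment: [23, 21, 20, 18]
LPT makespan = 23
Lower bound = max(max_job, ceil(total/4)) = max(23, 21) = 23
Ratio = 23 / 23 = 1.0

1.0


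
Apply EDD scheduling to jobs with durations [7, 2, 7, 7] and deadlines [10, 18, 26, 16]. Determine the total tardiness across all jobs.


Sort by due date (EDD order): [(7, 10), (7, 16), (2, 18), (7, 26)]
Compute completion times and tardiness:
  Job 1: p=7, d=10, C=7, tardiness=max(0,7-10)=0
  Job 2: p=7, d=16, C=14, tardiness=max(0,14-16)=0
  Job 3: p=2, d=18, C=16, tardiness=max(0,16-18)=0
  Job 4: p=7, d=26, C=23, tardiness=max(0,23-26)=0
Total tardiness = 0

0


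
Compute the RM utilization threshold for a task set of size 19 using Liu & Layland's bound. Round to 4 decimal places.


Compute 2^(1/19) = 1.0371550444
Subtract 1: 1.0371550444 - 1 = 0.0371550444
Multiply by n: 19 * 0.0371550444 = 0.7059458436
Round to 4 dp: 0.7059

0.7059


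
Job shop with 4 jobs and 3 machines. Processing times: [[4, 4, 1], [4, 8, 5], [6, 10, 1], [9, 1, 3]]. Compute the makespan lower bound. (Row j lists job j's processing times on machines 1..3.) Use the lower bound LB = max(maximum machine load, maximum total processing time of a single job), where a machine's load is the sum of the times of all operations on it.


Machine loads:
  Machine 1: 4 + 4 + 6 + 9 = 23
  Machine 2: 4 + 8 + 10 + 1 = 23
  Machine 3: 1 + 5 + 1 + 3 = 10
Max machine load = 23
Job totals:
  Job 1: 9
  Job 2: 17
  Job 3: 17
  Job 4: 13
Max job total = 17
Lower bound = max(23, 17) = 23

23


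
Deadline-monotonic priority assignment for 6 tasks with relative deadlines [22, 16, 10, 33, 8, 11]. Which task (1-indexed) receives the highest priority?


Sort tasks by relative deadline (ascending):
  Task 5: deadline = 8
  Task 3: deadline = 10
  Task 6: deadline = 11
  Task 2: deadline = 16
  Task 1: deadline = 22
  Task 4: deadline = 33
Priority order (highest first): [5, 3, 6, 2, 1, 4]
Highest priority task = 5

5


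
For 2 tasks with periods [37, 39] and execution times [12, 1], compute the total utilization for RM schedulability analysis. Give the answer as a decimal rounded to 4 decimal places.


Compute individual utilizations (exact fractions):
  Task 1: C/T = 12/37 (approx. 0.3243)
  Task 2: C/T = 1/39 (approx. 0.0256)
Total utilization U = 12/37 + 1/39 = 505/1443
Rounded to 4 decimal places: U = 0.3500
RM (Liu & Layland) bound for 2 tasks = 0.828427; compare with U = 505/1443 (approx. 0.349965)
U <= bound, so schedulable by RM sufficient condition.

0.3500


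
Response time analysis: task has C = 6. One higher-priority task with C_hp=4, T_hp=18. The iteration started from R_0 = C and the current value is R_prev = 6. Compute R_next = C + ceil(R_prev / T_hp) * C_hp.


R_next = C + ceil(R_prev / T_hp) * C_hp
ceil(6 / 18) = ceil(0.3333) = 1
Interference = 1 * 4 = 4
R_next = 6 + 4 = 10

10


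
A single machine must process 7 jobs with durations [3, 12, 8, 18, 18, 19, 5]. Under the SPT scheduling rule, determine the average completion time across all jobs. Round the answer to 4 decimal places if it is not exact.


Sort jobs by processing time (SPT order): [3, 5, 8, 12, 18, 18, 19]
Compute completion times sequentially:
  Job 1: processing = 3, completes at 3
  Job 2: processing = 5, completes at 8
  Job 3: processing = 8, completes at 16
  Job 4: processing = 12, completes at 28
  Job 5: processing = 18, completes at 46
  Job 6: processing = 18, completes at 64
  Job 7: processing = 19, completes at 83
Sum of completion times = 248
Average completion time = 248/7 = 35.4286

35.4286


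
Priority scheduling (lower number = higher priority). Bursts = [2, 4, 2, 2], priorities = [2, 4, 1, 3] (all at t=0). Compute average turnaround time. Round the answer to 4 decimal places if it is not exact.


Sort by priority (ascending = highest first):
Order: [(1, 2), (2, 2), (3, 2), (4, 4)]
Completion times:
  Priority 1, burst=2, C=2
  Priority 2, burst=2, C=4
  Priority 3, burst=2, C=6
  Priority 4, burst=4, C=10
Average turnaround = 22/4 = 5.5

5.5


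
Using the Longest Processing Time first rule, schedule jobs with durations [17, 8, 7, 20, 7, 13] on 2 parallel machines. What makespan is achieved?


Sort jobs in decreasing order (LPT): [20, 17, 13, 8, 7, 7]
Assign each job to the least loaded machine:
  Machine 1: jobs [20, 8, 7], load = 35
  Machine 2: jobs [17, 13, 7], load = 37
Makespan = max load = 37

37


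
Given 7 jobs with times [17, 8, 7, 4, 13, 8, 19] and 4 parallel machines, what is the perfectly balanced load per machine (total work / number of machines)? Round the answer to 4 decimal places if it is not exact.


Total processing time = 17 + 8 + 7 + 4 + 13 + 8 + 19 = 76
Number of machines = 4
Ideal balanced load = 76 / 4 = 19.0

19.0


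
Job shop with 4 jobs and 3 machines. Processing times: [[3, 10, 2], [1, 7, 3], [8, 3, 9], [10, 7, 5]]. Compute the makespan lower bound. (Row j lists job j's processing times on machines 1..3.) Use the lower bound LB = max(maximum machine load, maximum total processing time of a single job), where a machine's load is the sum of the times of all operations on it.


Machine loads:
  Machine 1: 3 + 1 + 8 + 10 = 22
  Machine 2: 10 + 7 + 3 + 7 = 27
  Machine 3: 2 + 3 + 9 + 5 = 19
Max machine load = 27
Job totals:
  Job 1: 15
  Job 2: 11
  Job 3: 20
  Job 4: 22
Max job total = 22
Lower bound = max(27, 22) = 27

27


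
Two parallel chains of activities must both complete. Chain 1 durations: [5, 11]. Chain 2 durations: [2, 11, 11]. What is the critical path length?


Path A total = 5 + 11 = 16
Path B total = 2 + 11 + 11 = 24
Critical path = longest path = max(16, 24) = 24

24


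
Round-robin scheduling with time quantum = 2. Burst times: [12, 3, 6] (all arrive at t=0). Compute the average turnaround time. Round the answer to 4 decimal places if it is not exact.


Time quantum = 2
Execution trace:
  J1 runs 2 units, time = 2
  J2 runs 2 units, time = 4
  J3 runs 2 units, time = 6
  J1 runs 2 units, time = 8
  J2 runs 1 units, time = 9
  J3 runs 2 units, time = 11
  J1 runs 2 units, time = 13
  J3 runs 2 units, time = 15
  J1 runs 2 units, time = 17
  J1 runs 2 units, time = 19
  J1 runs 2 units, time = 21
Finish times: [21, 9, 15]
Average turnaround = 45/3 = 15.0

15.0


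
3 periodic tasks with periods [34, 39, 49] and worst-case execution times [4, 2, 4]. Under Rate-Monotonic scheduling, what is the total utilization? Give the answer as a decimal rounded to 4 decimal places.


Compute individual utilizations (exact fractions):
  Task 1: C/T = 4/34 = 2/17 (approx. 0.1176)
  Task 2: C/T = 2/39 (approx. 0.0513)
  Task 3: C/T = 4/49 (approx. 0.0816)
Total utilization U = 2/17 + 2/39 + 4/49 = 8140/32487
Rounded to 4 decimal places: U = 0.2506
RM (Liu & Layland) bound for 3 tasks = 0.779763; compare with U = 8140/32487 (approx. 0.250562)
U <= bound, so schedulable by RM sufficient condition.

0.2506


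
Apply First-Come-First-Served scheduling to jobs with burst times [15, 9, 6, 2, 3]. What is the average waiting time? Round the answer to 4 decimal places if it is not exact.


FCFS order (as given): [15, 9, 6, 2, 3]
Waiting times:
  Job 1: wait = 0
  Job 2: wait = 15
  Job 3: wait = 24
  Job 4: wait = 30
  Job 5: wait = 32
Sum of waiting times = 101
Average waiting time = 101/5 = 20.2

20.2


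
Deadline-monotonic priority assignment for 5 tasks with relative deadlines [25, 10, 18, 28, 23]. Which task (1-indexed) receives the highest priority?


Sort tasks by relative deadline (ascending):
  Task 2: deadline = 10
  Task 3: deadline = 18
  Task 5: deadline = 23
  Task 1: deadline = 25
  Task 4: deadline = 28
Priority order (highest first): [2, 3, 5, 1, 4]
Highest priority task = 2

2


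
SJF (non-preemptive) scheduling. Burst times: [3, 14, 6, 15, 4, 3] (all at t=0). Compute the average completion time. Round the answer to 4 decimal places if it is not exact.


SJF order (ascending): [3, 3, 4, 6, 14, 15]
Completion times:
  Job 1: burst=3, C=3
  Job 2: burst=3, C=6
  Job 3: burst=4, C=10
  Job 4: burst=6, C=16
  Job 5: burst=14, C=30
  Job 6: burst=15, C=45
Average completion = 110/6 = 18.3333

18.3333


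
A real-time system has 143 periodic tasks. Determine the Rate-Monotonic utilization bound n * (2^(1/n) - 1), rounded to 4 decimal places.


Compute 2^(1/143) = 1.0048589497
Subtract 1: 1.0048589497 - 1 = 0.0048589497
Multiply by n: 143 * 0.0048589497 = 0.6948298071
Round to 4 dp: 0.6948

0.6948


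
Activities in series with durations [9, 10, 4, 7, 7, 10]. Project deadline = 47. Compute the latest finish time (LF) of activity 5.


LF(activity 5) = deadline - sum of successor durations
Successors: activities 6 through 6 with durations [10]
Sum of successor durations = 10
LF = 47 - 10 = 37

37


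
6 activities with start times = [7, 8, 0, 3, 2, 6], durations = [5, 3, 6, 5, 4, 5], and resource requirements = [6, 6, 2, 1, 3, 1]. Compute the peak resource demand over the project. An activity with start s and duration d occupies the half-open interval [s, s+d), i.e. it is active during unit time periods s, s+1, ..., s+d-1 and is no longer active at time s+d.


Each activity i is active on [start_i, start_i + duration_i).
Compute total resource usage per time slot:
  t=0: active resources = [2], total = 2
  t=1: active resources = [2], total = 2
  t=2: active resources = [2, 3], total = 5
  t=3: active resources = [2, 1, 3], total = 6
  t=4: active resources = [2, 1, 3], total = 6
  t=5: active resources = [2, 1, 3], total = 6
  t=6: active resources = [1, 1], total = 2
  t=7: active resources = [6, 1, 1], total = 8
  t=8: active resources = [6, 6, 1], total = 13
  t=9: active resources = [6, 6, 1], total = 13
  t=10: active resources = [6, 6, 1], total = 13
  t=11: active resources = [6], total = 6
Peak resource demand = 13

13


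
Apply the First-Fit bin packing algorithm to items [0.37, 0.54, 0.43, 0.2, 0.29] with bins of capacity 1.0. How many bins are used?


Place items sequentially using First-Fit:
  Item 0.37 -> new Bin 1
  Item 0.54 -> Bin 1 (now 0.91)
  Item 0.43 -> new Bin 2
  Item 0.2 -> Bin 2 (now 0.63)
  Item 0.29 -> Bin 2 (now 0.92)
Total bins used = 2

2


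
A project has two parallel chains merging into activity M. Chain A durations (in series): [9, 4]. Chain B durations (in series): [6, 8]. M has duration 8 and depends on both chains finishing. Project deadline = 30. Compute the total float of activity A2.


Forward pass: ES(A2) = sum of predecessors on chain A = 9
EF = ES + duration = 9 + 4 = 13
Backward pass: LF(M) = deadline = 30; LS(M) = 30 - 8 = 22
LF(A2) = LS(M) - sum(successors on chain A) = 22 - 0 = 22
LS = LF - duration = 22 - 4 = 18
Total float = LS - ES = 18 - 9 = 9

9


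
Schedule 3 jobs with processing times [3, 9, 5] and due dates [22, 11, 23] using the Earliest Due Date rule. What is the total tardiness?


Sort by due date (EDD order): [(9, 11), (3, 22), (5, 23)]
Compute completion times and tardiness:
  Job 1: p=9, d=11, C=9, tardiness=max(0,9-11)=0
  Job 2: p=3, d=22, C=12, tardiness=max(0,12-22)=0
  Job 3: p=5, d=23, C=17, tardiness=max(0,17-23)=0
Total tardiness = 0

0


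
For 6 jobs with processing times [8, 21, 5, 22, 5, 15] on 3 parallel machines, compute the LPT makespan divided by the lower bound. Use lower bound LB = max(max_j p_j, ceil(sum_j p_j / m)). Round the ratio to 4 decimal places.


LPT order: [22, 21, 15, 8, 5, 5]
Machine loads after assignment: [27, 26, 23]
LPT makespan = 27
Lower bound = max(max_job, ceil(total/3)) = max(22, 26) = 26
Ratio = 27 / 26 = 1.0385

1.0385


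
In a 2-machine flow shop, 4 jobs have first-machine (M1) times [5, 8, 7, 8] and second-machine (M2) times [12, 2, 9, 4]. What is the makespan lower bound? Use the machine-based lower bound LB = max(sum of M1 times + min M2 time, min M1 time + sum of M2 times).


LB1 = sum(M1 times) + min(M2 times) = 28 + 2 = 30
LB2 = min(M1 times) + sum(M2 times) = 5 + 27 = 32
Lower bound = max(LB1, LB2) = max(30, 32) = 32

32


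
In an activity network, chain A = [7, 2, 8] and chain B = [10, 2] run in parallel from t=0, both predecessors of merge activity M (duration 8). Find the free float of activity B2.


ES(B2) = sum of predecessors on chain B = 10
EF(B2) = ES + duration = 10 + 2 = 12
Successor of B2 is M. ES(M) = max(sum(A), sum(B)) = max(17, 12) = 17
Free float = ES(successor) - EF(current) = 17 - 12 = 5

5


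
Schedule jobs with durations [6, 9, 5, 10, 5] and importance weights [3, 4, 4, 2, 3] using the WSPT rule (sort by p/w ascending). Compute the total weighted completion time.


Compute p/w ratios and sort ascending (WSPT): [(5, 4), (5, 3), (6, 3), (9, 4), (10, 2)]
Compute weighted completion times:
  Job (p=5,w=4): C=5, w*C=4*5=20
  Job (p=5,w=3): C=10, w*C=3*10=30
  Job (p=6,w=3): C=16, w*C=3*16=48
  Job (p=9,w=4): C=25, w*C=4*25=100
  Job (p=10,w=2): C=35, w*C=2*35=70
Total weighted completion time = 268

268


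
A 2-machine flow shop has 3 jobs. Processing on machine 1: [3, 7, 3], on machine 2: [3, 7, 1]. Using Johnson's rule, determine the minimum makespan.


Apply Johnson's rule:
  Group 1 (a <= b): [(1, 3, 3), (2, 7, 7)]
  Group 2 (a > b): [(3, 3, 1)]
Optimal job order: [1, 2, 3]
Schedule:
  Job 1: M1 done at 3, M2 done at 6
  Job 2: M1 done at 10, M2 done at 17
  Job 3: M1 done at 13, M2 done at 18
Makespan = 18

18


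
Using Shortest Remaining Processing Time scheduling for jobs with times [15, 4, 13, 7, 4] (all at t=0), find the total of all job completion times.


Since all jobs arrive at t=0, SRPT equals SPT ordering.
SPT order: [4, 4, 7, 13, 15]
Completion times:
  Job 1: p=4, C=4
  Job 2: p=4, C=8
  Job 3: p=7, C=15
  Job 4: p=13, C=28
  Job 5: p=15, C=43
Total completion time = 4 + 8 + 15 + 28 + 43 = 98

98


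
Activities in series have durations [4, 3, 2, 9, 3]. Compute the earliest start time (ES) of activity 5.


Activity 5 starts after activities 1 through 4 complete.
Predecessor durations: [4, 3, 2, 9]
ES = 4 + 3 + 2 + 9 = 18

18


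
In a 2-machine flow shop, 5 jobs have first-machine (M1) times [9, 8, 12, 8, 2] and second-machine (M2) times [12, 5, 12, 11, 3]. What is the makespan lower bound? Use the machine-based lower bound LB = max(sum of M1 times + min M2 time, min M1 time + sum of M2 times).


LB1 = sum(M1 times) + min(M2 times) = 39 + 3 = 42
LB2 = min(M1 times) + sum(M2 times) = 2 + 43 = 45
Lower bound = max(LB1, LB2) = max(42, 45) = 45

45


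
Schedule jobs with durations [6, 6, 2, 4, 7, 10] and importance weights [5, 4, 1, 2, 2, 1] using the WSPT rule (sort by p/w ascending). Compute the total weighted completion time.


Compute p/w ratios and sort ascending (WSPT): [(6, 5), (6, 4), (2, 1), (4, 2), (7, 2), (10, 1)]
Compute weighted completion times:
  Job (p=6,w=5): C=6, w*C=5*6=30
  Job (p=6,w=4): C=12, w*C=4*12=48
  Job (p=2,w=1): C=14, w*C=1*14=14
  Job (p=4,w=2): C=18, w*C=2*18=36
  Job (p=7,w=2): C=25, w*C=2*25=50
  Job (p=10,w=1): C=35, w*C=1*35=35
Total weighted completion time = 213

213


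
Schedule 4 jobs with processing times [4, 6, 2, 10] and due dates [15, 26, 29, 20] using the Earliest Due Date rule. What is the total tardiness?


Sort by due date (EDD order): [(4, 15), (10, 20), (6, 26), (2, 29)]
Compute completion times and tardiness:
  Job 1: p=4, d=15, C=4, tardiness=max(0,4-15)=0
  Job 2: p=10, d=20, C=14, tardiness=max(0,14-20)=0
  Job 3: p=6, d=26, C=20, tardiness=max(0,20-26)=0
  Job 4: p=2, d=29, C=22, tardiness=max(0,22-29)=0
Total tardiness = 0

0


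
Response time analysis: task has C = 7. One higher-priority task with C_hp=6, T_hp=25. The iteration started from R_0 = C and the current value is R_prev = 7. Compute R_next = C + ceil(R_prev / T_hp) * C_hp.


R_next = C + ceil(R_prev / T_hp) * C_hp
ceil(7 / 25) = ceil(0.28) = 1
Interference = 1 * 6 = 6
R_next = 7 + 6 = 13

13


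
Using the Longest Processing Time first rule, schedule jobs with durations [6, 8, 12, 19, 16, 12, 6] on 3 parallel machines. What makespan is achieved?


Sort jobs in decreasing order (LPT): [19, 16, 12, 12, 8, 6, 6]
Assign each job to the least loaded machine:
  Machine 1: jobs [19, 6], load = 25
  Machine 2: jobs [16, 8, 6], load = 30
  Machine 3: jobs [12, 12], load = 24
Makespan = max load = 30

30


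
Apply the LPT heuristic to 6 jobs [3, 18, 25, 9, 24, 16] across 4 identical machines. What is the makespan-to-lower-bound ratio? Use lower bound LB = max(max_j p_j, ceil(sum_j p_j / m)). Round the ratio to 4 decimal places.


LPT order: [25, 24, 18, 16, 9, 3]
Machine loads after assignment: [25, 24, 21, 25]
LPT makespan = 25
Lower bound = max(max_job, ceil(total/4)) = max(25, 24) = 25
Ratio = 25 / 25 = 1.0

1.0


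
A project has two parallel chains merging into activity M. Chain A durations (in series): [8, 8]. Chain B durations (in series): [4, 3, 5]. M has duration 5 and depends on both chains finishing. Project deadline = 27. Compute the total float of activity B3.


Forward pass: ES(B3) = sum of predecessors on chain B = 7
EF = ES + duration = 7 + 5 = 12
Backward pass: LF(M) = deadline = 27; LS(M) = 27 - 5 = 22
LF(B3) = LS(M) - sum(successors on chain B) = 22 - 0 = 22
LS = LF - duration = 22 - 5 = 17
Total float = LS - ES = 17 - 7 = 10

10


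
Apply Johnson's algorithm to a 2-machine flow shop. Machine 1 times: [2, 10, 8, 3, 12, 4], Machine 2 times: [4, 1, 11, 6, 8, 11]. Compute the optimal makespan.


Apply Johnson's rule:
  Group 1 (a <= b): [(1, 2, 4), (4, 3, 6), (6, 4, 11), (3, 8, 11)]
  Group 2 (a > b): [(5, 12, 8), (2, 10, 1)]
Optimal job order: [1, 4, 6, 3, 5, 2]
Schedule:
  Job 1: M1 done at 2, M2 done at 6
  Job 4: M1 done at 5, M2 done at 12
  Job 6: M1 done at 9, M2 done at 23
  Job 3: M1 done at 17, M2 done at 34
  Job 5: M1 done at 29, M2 done at 42
  Job 2: M1 done at 39, M2 done at 43
Makespan = 43

43


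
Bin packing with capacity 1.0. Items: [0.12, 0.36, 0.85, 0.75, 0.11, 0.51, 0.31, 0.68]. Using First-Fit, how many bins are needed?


Place items sequentially using First-Fit:
  Item 0.12 -> new Bin 1
  Item 0.36 -> Bin 1 (now 0.48)
  Item 0.85 -> new Bin 2
  Item 0.75 -> new Bin 3
  Item 0.11 -> Bin 1 (now 0.59)
  Item 0.51 -> new Bin 4
  Item 0.31 -> Bin 1 (now 0.9)
  Item 0.68 -> new Bin 5
Total bins used = 5

5


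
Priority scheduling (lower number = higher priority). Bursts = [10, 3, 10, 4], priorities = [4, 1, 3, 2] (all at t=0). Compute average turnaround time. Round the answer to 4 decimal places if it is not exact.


Sort by priority (ascending = highest first):
Order: [(1, 3), (2, 4), (3, 10), (4, 10)]
Completion times:
  Priority 1, burst=3, C=3
  Priority 2, burst=4, C=7
  Priority 3, burst=10, C=17
  Priority 4, burst=10, C=27
Average turnaround = 54/4 = 13.5

13.5


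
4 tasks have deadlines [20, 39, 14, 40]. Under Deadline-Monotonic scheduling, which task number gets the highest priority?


Sort tasks by relative deadline (ascending):
  Task 3: deadline = 14
  Task 1: deadline = 20
  Task 2: deadline = 39
  Task 4: deadline = 40
Priority order (highest first): [3, 1, 2, 4]
Highest priority task = 3

3


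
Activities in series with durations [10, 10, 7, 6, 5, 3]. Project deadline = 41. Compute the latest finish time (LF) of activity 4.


LF(activity 4) = deadline - sum of successor durations
Successors: activities 5 through 6 with durations [5, 3]
Sum of successor durations = 8
LF = 41 - 8 = 33

33


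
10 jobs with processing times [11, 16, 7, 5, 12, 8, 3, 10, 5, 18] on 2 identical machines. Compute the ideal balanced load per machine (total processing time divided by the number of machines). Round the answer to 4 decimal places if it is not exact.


Total processing time = 11 + 16 + 7 + 5 + 12 + 8 + 3 + 10 + 5 + 18 = 95
Number of machines = 2
Ideal balanced load = 95 / 2 = 47.5

47.5


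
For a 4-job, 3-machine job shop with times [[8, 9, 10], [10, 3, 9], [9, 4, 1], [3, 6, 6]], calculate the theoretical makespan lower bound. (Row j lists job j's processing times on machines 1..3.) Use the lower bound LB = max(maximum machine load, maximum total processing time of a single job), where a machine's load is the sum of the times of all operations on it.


Machine loads:
  Machine 1: 8 + 10 + 9 + 3 = 30
  Machine 2: 9 + 3 + 4 + 6 = 22
  Machine 3: 10 + 9 + 1 + 6 = 26
Max machine load = 30
Job totals:
  Job 1: 27
  Job 2: 22
  Job 3: 14
  Job 4: 15
Max job total = 27
Lower bound = max(30, 27) = 30

30


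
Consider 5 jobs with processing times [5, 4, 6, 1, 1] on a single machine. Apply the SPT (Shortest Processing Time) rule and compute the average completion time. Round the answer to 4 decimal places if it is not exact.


Sort jobs by processing time (SPT order): [1, 1, 4, 5, 6]
Compute completion times sequentially:
  Job 1: processing = 1, completes at 1
  Job 2: processing = 1, completes at 2
  Job 3: processing = 4, completes at 6
  Job 4: processing = 5, completes at 11
  Job 5: processing = 6, completes at 17
Sum of completion times = 37
Average completion time = 37/5 = 7.4

7.4


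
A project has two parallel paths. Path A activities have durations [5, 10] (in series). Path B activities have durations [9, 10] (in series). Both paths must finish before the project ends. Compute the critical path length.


Path A total = 5 + 10 = 15
Path B total = 9 + 10 = 19
Critical path = longest path = max(15, 19) = 19

19


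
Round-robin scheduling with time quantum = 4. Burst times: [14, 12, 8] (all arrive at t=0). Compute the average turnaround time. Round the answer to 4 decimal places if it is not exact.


Time quantum = 4
Execution trace:
  J1 runs 4 units, time = 4
  J2 runs 4 units, time = 8
  J3 runs 4 units, time = 12
  J1 runs 4 units, time = 16
  J2 runs 4 units, time = 20
  J3 runs 4 units, time = 24
  J1 runs 4 units, time = 28
  J2 runs 4 units, time = 32
  J1 runs 2 units, time = 34
Finish times: [34, 32, 24]
Average turnaround = 90/3 = 30.0

30.0


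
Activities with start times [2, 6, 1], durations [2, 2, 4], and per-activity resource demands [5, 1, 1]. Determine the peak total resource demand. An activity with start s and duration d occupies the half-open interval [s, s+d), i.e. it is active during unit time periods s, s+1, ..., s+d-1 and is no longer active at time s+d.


Each activity i is active on [start_i, start_i + duration_i).
Compute total resource usage per time slot:
  t=0: active resources = [], total = 0
  t=1: active resources = [1], total = 1
  t=2: active resources = [5, 1], total = 6
  t=3: active resources = [5, 1], total = 6
  t=4: active resources = [1], total = 1
  t=5: active resources = [], total = 0
  t=6: active resources = [1], total = 1
  t=7: active resources = [1], total = 1
Peak resource demand = 6

6


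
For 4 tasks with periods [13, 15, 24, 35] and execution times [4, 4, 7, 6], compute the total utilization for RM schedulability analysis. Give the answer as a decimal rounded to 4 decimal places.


Compute individual utilizations (exact fractions):
  Task 1: C/T = 4/13 (approx. 0.3077)
  Task 2: C/T = 4/15 (approx. 0.2667)
  Task 3: C/T = 7/24 (approx. 0.2917)
  Task 4: C/T = 6/35 (approx. 0.1714)
Total utilization U = 4/13 + 4/15 + 7/24 + 6/35 = 11329/10920
Rounded to 4 decimal places: U = 1.0375
RM (Liu & Layland) bound for 4 tasks = 0.756828; compare with U = 11329/10920 (approx. 1.037454)
U > 1, so the task set is not schedulable (processor overloaded).

1.0375


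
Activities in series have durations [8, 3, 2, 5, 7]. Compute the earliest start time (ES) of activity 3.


Activity 3 starts after activities 1 through 2 complete.
Predecessor durations: [8, 3]
ES = 8 + 3 = 11

11


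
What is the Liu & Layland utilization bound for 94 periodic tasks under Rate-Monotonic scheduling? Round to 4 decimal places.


Compute 2^(1/94) = 1.0074011604
Subtract 1: 1.0074011604 - 1 = 0.0074011604
Multiply by n: 94 * 0.0074011604 = 0.6957090776
Round to 4 dp: 0.6957

0.6957


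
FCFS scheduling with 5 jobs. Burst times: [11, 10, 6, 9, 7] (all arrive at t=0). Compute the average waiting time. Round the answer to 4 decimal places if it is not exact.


FCFS order (as given): [11, 10, 6, 9, 7]
Waiting times:
  Job 1: wait = 0
  Job 2: wait = 11
  Job 3: wait = 21
  Job 4: wait = 27
  Job 5: wait = 36
Sum of waiting times = 95
Average waiting time = 95/5 = 19.0

19.0


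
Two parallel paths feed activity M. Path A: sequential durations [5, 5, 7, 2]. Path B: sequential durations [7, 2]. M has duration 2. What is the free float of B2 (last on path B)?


ES(B2) = sum of predecessors on chain B = 7
EF(B2) = ES + duration = 7 + 2 = 9
Successor of B2 is M. ES(M) = max(sum(A), sum(B)) = max(19, 9) = 19
Free float = ES(successor) - EF(current) = 19 - 9 = 10

10


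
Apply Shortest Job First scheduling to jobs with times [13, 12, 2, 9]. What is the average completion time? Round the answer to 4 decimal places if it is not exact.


SJF order (ascending): [2, 9, 12, 13]
Completion times:
  Job 1: burst=2, C=2
  Job 2: burst=9, C=11
  Job 3: burst=12, C=23
  Job 4: burst=13, C=36
Average completion = 72/4 = 18.0

18.0


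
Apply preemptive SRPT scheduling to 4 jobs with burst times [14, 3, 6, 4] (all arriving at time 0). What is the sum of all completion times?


Since all jobs arrive at t=0, SRPT equals SPT ordering.
SPT order: [3, 4, 6, 14]
Completion times:
  Job 1: p=3, C=3
  Job 2: p=4, C=7
  Job 3: p=6, C=13
  Job 4: p=14, C=27
Total completion time = 3 + 7 + 13 + 27 = 50

50


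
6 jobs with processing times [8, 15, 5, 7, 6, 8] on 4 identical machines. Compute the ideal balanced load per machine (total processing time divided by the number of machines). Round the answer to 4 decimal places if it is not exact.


Total processing time = 8 + 15 + 5 + 7 + 6 + 8 = 49
Number of machines = 4
Ideal balanced load = 49 / 4 = 12.25

12.25


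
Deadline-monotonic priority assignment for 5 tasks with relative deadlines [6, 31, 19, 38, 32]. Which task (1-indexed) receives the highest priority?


Sort tasks by relative deadline (ascending):
  Task 1: deadline = 6
  Task 3: deadline = 19
  Task 2: deadline = 31
  Task 5: deadline = 32
  Task 4: deadline = 38
Priority order (highest first): [1, 3, 2, 5, 4]
Highest priority task = 1

1


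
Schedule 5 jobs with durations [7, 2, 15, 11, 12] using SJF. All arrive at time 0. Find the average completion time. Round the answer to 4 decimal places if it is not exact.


SJF order (ascending): [2, 7, 11, 12, 15]
Completion times:
  Job 1: burst=2, C=2
  Job 2: burst=7, C=9
  Job 3: burst=11, C=20
  Job 4: burst=12, C=32
  Job 5: burst=15, C=47
Average completion = 110/5 = 22.0

22.0


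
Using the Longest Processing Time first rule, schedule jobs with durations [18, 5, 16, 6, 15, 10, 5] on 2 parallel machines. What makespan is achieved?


Sort jobs in decreasing order (LPT): [18, 16, 15, 10, 6, 5, 5]
Assign each job to the least loaded machine:
  Machine 1: jobs [18, 10, 6, 5], load = 39
  Machine 2: jobs [16, 15, 5], load = 36
Makespan = max load = 39

39


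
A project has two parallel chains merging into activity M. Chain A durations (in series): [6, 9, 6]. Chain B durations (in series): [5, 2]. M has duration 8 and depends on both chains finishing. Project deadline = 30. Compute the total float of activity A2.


Forward pass: ES(A2) = sum of predecessors on chain A = 6
EF = ES + duration = 6 + 9 = 15
Backward pass: LF(M) = deadline = 30; LS(M) = 30 - 8 = 22
LF(A2) = LS(M) - sum(successors on chain A) = 22 - 6 = 16
LS = LF - duration = 16 - 9 = 7
Total float = LS - ES = 7 - 6 = 1

1


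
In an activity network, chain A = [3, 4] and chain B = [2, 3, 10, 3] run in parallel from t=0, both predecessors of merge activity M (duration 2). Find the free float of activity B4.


ES(B4) = sum of predecessors on chain B = 15
EF(B4) = ES + duration = 15 + 3 = 18
Successor of B4 is M. ES(M) = max(sum(A), sum(B)) = max(7, 18) = 18
Free float = ES(successor) - EF(current) = 18 - 18 = 0

0


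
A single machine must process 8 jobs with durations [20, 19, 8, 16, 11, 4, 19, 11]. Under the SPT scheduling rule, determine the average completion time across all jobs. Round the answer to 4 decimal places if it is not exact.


Sort jobs by processing time (SPT order): [4, 8, 11, 11, 16, 19, 19, 20]
Compute completion times sequentially:
  Job 1: processing = 4, completes at 4
  Job 2: processing = 8, completes at 12
  Job 3: processing = 11, completes at 23
  Job 4: processing = 11, completes at 34
  Job 5: processing = 16, completes at 50
  Job 6: processing = 19, completes at 69
  Job 7: processing = 19, completes at 88
  Job 8: processing = 20, completes at 108
Sum of completion times = 388
Average completion time = 388/8 = 48.5

48.5


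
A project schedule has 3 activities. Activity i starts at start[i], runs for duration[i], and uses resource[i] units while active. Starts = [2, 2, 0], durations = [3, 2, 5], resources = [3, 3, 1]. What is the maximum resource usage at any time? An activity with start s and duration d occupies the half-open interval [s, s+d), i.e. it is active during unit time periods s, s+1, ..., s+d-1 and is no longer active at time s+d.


Each activity i is active on [start_i, start_i + duration_i).
Compute total resource usage per time slot:
  t=0: active resources = [1], total = 1
  t=1: active resources = [1], total = 1
  t=2: active resources = [3, 3, 1], total = 7
  t=3: active resources = [3, 3, 1], total = 7
  t=4: active resources = [3, 1], total = 4
Peak resource demand = 7

7


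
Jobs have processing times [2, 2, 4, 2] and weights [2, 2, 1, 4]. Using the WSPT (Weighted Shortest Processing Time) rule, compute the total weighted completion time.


Compute p/w ratios and sort ascending (WSPT): [(2, 4), (2, 2), (2, 2), (4, 1)]
Compute weighted completion times:
  Job (p=2,w=4): C=2, w*C=4*2=8
  Job (p=2,w=2): C=4, w*C=2*4=8
  Job (p=2,w=2): C=6, w*C=2*6=12
  Job (p=4,w=1): C=10, w*C=1*10=10
Total weighted completion time = 38

38


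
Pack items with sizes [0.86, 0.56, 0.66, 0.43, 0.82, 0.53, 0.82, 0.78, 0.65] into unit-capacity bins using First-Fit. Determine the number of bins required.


Place items sequentially using First-Fit:
  Item 0.86 -> new Bin 1
  Item 0.56 -> new Bin 2
  Item 0.66 -> new Bin 3
  Item 0.43 -> Bin 2 (now 0.99)
  Item 0.82 -> new Bin 4
  Item 0.53 -> new Bin 5
  Item 0.82 -> new Bin 6
  Item 0.78 -> new Bin 7
  Item 0.65 -> new Bin 8
Total bins used = 8

8


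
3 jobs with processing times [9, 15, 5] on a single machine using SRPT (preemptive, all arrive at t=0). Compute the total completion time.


Since all jobs arrive at t=0, SRPT equals SPT ordering.
SPT order: [5, 9, 15]
Completion times:
  Job 1: p=5, C=5
  Job 2: p=9, C=14
  Job 3: p=15, C=29
Total completion time = 5 + 14 + 29 = 48

48


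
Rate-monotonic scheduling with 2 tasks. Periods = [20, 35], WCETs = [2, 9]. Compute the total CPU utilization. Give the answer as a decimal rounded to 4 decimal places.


Compute individual utilizations (exact fractions):
  Task 1: C/T = 2/20 = 1/10 (approx. 0.1)
  Task 2: C/T = 9/35 (approx. 0.2571)
Total utilization U = 1/10 + 9/35 = 5/14
Rounded to 4 decimal places: U = 0.3571
RM (Liu & Layland) bound for 2 tasks = 0.828427; compare with U = 5/14 (approx. 0.357143)
U <= bound, so schedulable by RM sufficient condition.

0.3571


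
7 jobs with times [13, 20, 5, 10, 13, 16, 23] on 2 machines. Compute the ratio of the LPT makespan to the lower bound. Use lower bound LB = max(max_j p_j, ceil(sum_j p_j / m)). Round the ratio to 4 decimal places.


LPT order: [23, 20, 16, 13, 13, 10, 5]
Machine loads after assignment: [49, 51]
LPT makespan = 51
Lower bound = max(max_job, ceil(total/2)) = max(23, 50) = 50
Ratio = 51 / 50 = 1.02

1.02


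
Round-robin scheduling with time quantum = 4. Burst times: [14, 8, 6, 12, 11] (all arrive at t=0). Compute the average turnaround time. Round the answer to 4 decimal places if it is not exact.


Time quantum = 4
Execution trace:
  J1 runs 4 units, time = 4
  J2 runs 4 units, time = 8
  J3 runs 4 units, time = 12
  J4 runs 4 units, time = 16
  J5 runs 4 units, time = 20
  J1 runs 4 units, time = 24
  J2 runs 4 units, time = 28
  J3 runs 2 units, time = 30
  J4 runs 4 units, time = 34
  J5 runs 4 units, time = 38
  J1 runs 4 units, time = 42
  J4 runs 4 units, time = 46
  J5 runs 3 units, time = 49
  J1 runs 2 units, time = 51
Finish times: [51, 28, 30, 46, 49]
Average turnaround = 204/5 = 40.8

40.8


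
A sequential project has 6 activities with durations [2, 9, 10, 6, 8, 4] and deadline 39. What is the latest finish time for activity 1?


LF(activity 1) = deadline - sum of successor durations
Successors: activities 2 through 6 with durations [9, 10, 6, 8, 4]
Sum of successor durations = 37
LF = 39 - 37 = 2

2


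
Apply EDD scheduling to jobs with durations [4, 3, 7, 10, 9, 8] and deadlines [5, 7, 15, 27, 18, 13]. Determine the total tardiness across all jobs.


Sort by due date (EDD order): [(4, 5), (3, 7), (8, 13), (7, 15), (9, 18), (10, 27)]
Compute completion times and tardiness:
  Job 1: p=4, d=5, C=4, tardiness=max(0,4-5)=0
  Job 2: p=3, d=7, C=7, tardiness=max(0,7-7)=0
  Job 3: p=8, d=13, C=15, tardiness=max(0,15-13)=2
  Job 4: p=7, d=15, C=22, tardiness=max(0,22-15)=7
  Job 5: p=9, d=18, C=31, tardiness=max(0,31-18)=13
  Job 6: p=10, d=27, C=41, tardiness=max(0,41-27)=14
Total tardiness = 36

36


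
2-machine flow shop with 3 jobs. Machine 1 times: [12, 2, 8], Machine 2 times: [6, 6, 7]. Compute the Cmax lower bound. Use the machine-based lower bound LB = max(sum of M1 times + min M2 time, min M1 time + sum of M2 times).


LB1 = sum(M1 times) + min(M2 times) = 22 + 6 = 28
LB2 = min(M1 times) + sum(M2 times) = 2 + 19 = 21
Lower bound = max(LB1, LB2) = max(28, 21) = 28

28


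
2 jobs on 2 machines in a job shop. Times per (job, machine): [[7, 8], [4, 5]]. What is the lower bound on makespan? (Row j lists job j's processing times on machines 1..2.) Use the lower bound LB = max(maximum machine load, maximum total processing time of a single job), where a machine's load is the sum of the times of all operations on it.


Machine loads:
  Machine 1: 7 + 4 = 11
  Machine 2: 8 + 5 = 13
Max machine load = 13
Job totals:
  Job 1: 15
  Job 2: 9
Max job total = 15
Lower bound = max(13, 15) = 15

15


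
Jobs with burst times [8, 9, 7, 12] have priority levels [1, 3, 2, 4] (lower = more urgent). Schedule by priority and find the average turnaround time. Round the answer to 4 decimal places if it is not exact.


Sort by priority (ascending = highest first):
Order: [(1, 8), (2, 7), (3, 9), (4, 12)]
Completion times:
  Priority 1, burst=8, C=8
  Priority 2, burst=7, C=15
  Priority 3, burst=9, C=24
  Priority 4, burst=12, C=36
Average turnaround = 83/4 = 20.75

20.75


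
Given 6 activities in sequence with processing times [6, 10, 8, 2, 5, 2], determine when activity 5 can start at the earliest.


Activity 5 starts after activities 1 through 4 complete.
Predecessor durations: [6, 10, 8, 2]
ES = 6 + 10 + 8 + 2 = 26

26


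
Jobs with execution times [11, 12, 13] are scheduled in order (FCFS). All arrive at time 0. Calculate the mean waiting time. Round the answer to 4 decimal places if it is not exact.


FCFS order (as given): [11, 12, 13]
Waiting times:
  Job 1: wait = 0
  Job 2: wait = 11
  Job 3: wait = 23
Sum of waiting times = 34
Average waiting time = 34/3 = 11.3333

11.3333


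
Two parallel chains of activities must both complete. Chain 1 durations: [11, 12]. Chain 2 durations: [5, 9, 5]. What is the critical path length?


Path A total = 11 + 12 = 23
Path B total = 5 + 9 + 5 = 19
Critical path = longest path = max(23, 19) = 23

23


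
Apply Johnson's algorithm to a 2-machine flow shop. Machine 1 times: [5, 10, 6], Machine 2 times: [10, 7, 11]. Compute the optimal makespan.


Apply Johnson's rule:
  Group 1 (a <= b): [(1, 5, 10), (3, 6, 11)]
  Group 2 (a > b): [(2, 10, 7)]
Optimal job order: [1, 3, 2]
Schedule:
  Job 1: M1 done at 5, M2 done at 15
  Job 3: M1 done at 11, M2 done at 26
  Job 2: M1 done at 21, M2 done at 33
Makespan = 33

33


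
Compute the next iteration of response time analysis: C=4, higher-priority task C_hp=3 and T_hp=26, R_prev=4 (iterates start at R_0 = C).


R_next = C + ceil(R_prev / T_hp) * C_hp
ceil(4 / 26) = ceil(0.1538) = 1
Interference = 1 * 3 = 3
R_next = 4 + 3 = 7

7


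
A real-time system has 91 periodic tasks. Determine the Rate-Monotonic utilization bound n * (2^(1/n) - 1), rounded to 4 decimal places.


Compute 2^(1/91) = 1.0076460851
Subtract 1: 1.0076460851 - 1 = 0.0076460851
Multiply by n: 91 * 0.0076460851 = 0.6957937441
Round to 4 dp: 0.6958

0.6958


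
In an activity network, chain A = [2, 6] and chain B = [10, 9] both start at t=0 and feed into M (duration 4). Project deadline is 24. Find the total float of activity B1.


Forward pass: ES(B1) = sum of predecessors on chain B = 0
EF = ES + duration = 0 + 10 = 10
Backward pass: LF(M) = deadline = 24; LS(M) = 24 - 4 = 20
LF(B1) = LS(M) - sum(successors on chain B) = 20 - 9 = 11
LS = LF - duration = 11 - 10 = 1
Total float = LS - ES = 1 - 0 = 1

1


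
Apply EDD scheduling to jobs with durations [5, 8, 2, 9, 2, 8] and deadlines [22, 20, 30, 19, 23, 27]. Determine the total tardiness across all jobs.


Sort by due date (EDD order): [(9, 19), (8, 20), (5, 22), (2, 23), (8, 27), (2, 30)]
Compute completion times and tardiness:
  Job 1: p=9, d=19, C=9, tardiness=max(0,9-19)=0
  Job 2: p=8, d=20, C=17, tardiness=max(0,17-20)=0
  Job 3: p=5, d=22, C=22, tardiness=max(0,22-22)=0
  Job 4: p=2, d=23, C=24, tardiness=max(0,24-23)=1
  Job 5: p=8, d=27, C=32, tardiness=max(0,32-27)=5
  Job 6: p=2, d=30, C=34, tardiness=max(0,34-30)=4
Total tardiness = 10

10
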